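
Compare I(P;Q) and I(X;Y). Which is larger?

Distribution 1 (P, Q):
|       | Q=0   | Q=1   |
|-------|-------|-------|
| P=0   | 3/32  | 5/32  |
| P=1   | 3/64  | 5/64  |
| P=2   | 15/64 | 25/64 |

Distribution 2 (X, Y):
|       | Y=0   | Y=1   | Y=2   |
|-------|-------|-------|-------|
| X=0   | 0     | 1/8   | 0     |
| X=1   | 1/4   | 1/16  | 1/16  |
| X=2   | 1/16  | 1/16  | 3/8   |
Distribution 1 (P, Q):
Marginal P(P) (row sums):
  P(P=0) = 3/32 + 5/32 = 1/4
  P(P=1) = 3/64 + 5/64 = 1/8
  P(P=2) = 15/64 + 25/64 = 5/8
Marginal P(Q) (column sums):
  P(Q=0) = 3/32 + 3/64 + 15/64 = 3/8
  P(Q=1) = 5/32 + 5/64 + 25/64 = 5/8

H(P) = -[(1/4)·log₂(1/4) + (1/8)·log₂(1/8) + (5/8)·log₂(5/8)]
  = 0.5000 + 0.3750 + 0.4238
  = 1.2988 bits
H(Q) = -[(3/8)·log₂(3/8) + (5/8)·log₂(5/8)]
  = 0.5306 + 0.4238
  = 0.9544 bits
H(P,Q) = -[(3/32)·log₂(3/32) + (5/32)·log₂(5/32) + (3/64)·log₂(3/64) + (5/64)·log₂(5/64) + (15/64)·log₂(15/64) + (25/64)·log₂(25/64)]
  = 0.3202 + 0.4184 + 0.2070 + 0.2873 + 0.4906 + 0.5297
  = 2.2532 bits

I(P;Q) = H(P) + H(Q) - H(P,Q)
  = 1.2988 + 0.9544 - 2.2532
  = 0.0000 bits

Distribution 2 (X, Y):
Marginal P(X) (row sums):
  P(X=0) = 0 + 1/8 + 0 = 1/8
  P(X=1) = 1/4 + 1/16 + 1/16 = 3/8
  P(X=2) = 1/16 + 1/16 + 3/8 = 1/2
Marginal P(Y) (column sums):
  P(Y=0) = 0 + 1/4 + 1/16 = 5/16
  P(Y=1) = 1/8 + 1/16 + 1/16 = 1/4
  P(Y=2) = 0 + 1/16 + 3/8 = 7/16

H(X) = -[(1/8)·log₂(1/8) + (3/8)·log₂(3/8) + (1/2)·log₂(1/2)]
  = 0.3750 + 0.5306 + 0.5000
  = 1.4056 bits
H(Y) = -[(5/16)·log₂(5/16) + (1/4)·log₂(1/4) + (7/16)·log₂(7/16)]
  = 0.5244 + 0.5000 + 0.5218
  = 1.5462 bits
H(X,Y) = -[(1/8)·log₂(1/8) + (1/4)·log₂(1/4) + (1/16)·log₂(1/16) + (1/16)·log₂(1/16) + (1/16)·log₂(1/16) + (1/16)·log₂(1/16) + (3/8)·log₂(3/8)]
  = 0.3750 + 0.5000 + 0.2500 + 0.2500 + 0.2500 + 0.2500 + 0.5306
  = 2.4056 bits

I(X;Y) = H(X) + H(Y) - H(X,Y)
  = 1.4056 + 1.5462 - 2.4056
  = 0.5462 bits

I(X;Y) = 0.5462 bits > I(P;Q) = 0.0000 bits, so (X, Y) has the higher mutual information (stronger dependence).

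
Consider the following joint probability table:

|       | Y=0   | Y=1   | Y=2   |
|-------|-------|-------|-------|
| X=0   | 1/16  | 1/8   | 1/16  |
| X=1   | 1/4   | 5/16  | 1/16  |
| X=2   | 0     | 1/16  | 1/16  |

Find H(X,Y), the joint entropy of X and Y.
H(X,Y) = -Σ P(X,Y) log₂ P(X,Y), summed over the non-zero cells:
H(X,Y) = -[(1/16)·log₂(1/16) + (1/8)·log₂(1/8) + (1/16)·log₂(1/16) + (1/4)·log₂(1/4) + (5/16)·log₂(5/16) + (1/16)·log₂(1/16) + (1/16)·log₂(1/16) + (1/16)·log₂(1/16)]
  = 0.2500 + 0.3750 + 0.2500 + 0.5000 + 0.5244 + 0.2500 + 0.2500 + 0.2500
  = 2.6494 bits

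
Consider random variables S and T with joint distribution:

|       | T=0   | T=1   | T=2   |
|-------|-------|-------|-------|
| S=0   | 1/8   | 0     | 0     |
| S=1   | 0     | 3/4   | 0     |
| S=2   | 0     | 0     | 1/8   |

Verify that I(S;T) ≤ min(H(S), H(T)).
Marginal P(S) (row sums):
  P(S=0) = 1/8 + 0 + 0 = 1/8
  P(S=1) = 0 + 3/4 + 0 = 3/4
  P(S=2) = 0 + 0 + 1/8 = 1/8
Marginal P(T) (column sums):
  P(T=0) = 1/8 + 0 + 0 = 1/8
  P(T=1) = 0 + 3/4 + 0 = 3/4
  P(T=2) = 0 + 0 + 1/8 = 1/8

H(S) = -[(1/8)·log₂(1/8) + (3/4)·log₂(3/4) + (1/8)·log₂(1/8)]
  = 0.3750 + 0.3113 + 0.3750
  = 1.0613 bits
H(T) = -[(1/8)·log₂(1/8) + (3/4)·log₂(3/4) + (1/8)·log₂(1/8)]
  = 0.3750 + 0.3113 + 0.3750
  = 1.0613 bits
H(S,T) = -[(1/8)·log₂(1/8) + (3/4)·log₂(3/4) + (1/8)·log₂(1/8)]
  = 0.3750 + 0.3113 + 0.3750
  = 1.0613 bits

I(S;T) = H(S) + H(T) - H(S,T)
  = 1.0613 + 1.0613 - 1.0613
  = 1.0613 bits

min(H(S), H(T)) = min(1.0613, 1.0613) = 1.0613 bits
Since 1.0613 ≤ 1.0613, the bound is satisfied ✓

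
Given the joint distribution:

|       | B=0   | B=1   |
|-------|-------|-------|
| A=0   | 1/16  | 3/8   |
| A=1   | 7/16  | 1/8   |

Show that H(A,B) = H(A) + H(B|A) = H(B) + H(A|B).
Marginal P(A) (row sums):
  P(A=0) = 1/16 + 3/8 = 7/16
  P(A=1) = 7/16 + 1/8 = 9/16
Marginal P(B) (column sums):
  P(B=0) = 1/16 + 7/16 = 1/2
  P(B=1) = 3/8 + 1/8 = 1/2

Decomposition 1: H(A) + H(B|A)
H(A) = -[(7/16)·log₂(7/16) + (9/16)·log₂(9/16)]
  = 0.5218 + 0.4669
  = 0.9887 bits
H(B|A) = -Σ P(A,B)·log₂ P(B|A), where P(B|A) = P(A,B) / P(A)
  (A=0,B=0): P(B|A) = (1/16)/(7/16) = 1/7;  -(1/16)·log₂(1/7) = 0.1755
  (A=0,B=1): P(B|A) = (3/8)/(7/16) = 6/7;  -(3/8)·log₂(6/7) = 0.0834
  (A=1,B=0): P(B|A) = (7/16)/(9/16) = 7/9;  -(7/16)·log₂(7/9) = 0.1586
  (A=1,B=1): P(B|A) = (1/8)/(9/16) = 2/9;  -(1/8)·log₂(2/9) = 0.2712
H(B|A) = 0.1755 + 0.0834 + 0.1586 + 0.2712
  = 0.6887 bits
H(A) + H(B|A) = 0.9887 + 0.6887 = 1.6774 bits

Decomposition 2: H(B) + H(A|B)
H(B) = -[(1/2)·log₂(1/2) + (1/2)·log₂(1/2)]
  = 0.5000 + 0.5000
  = 1.0000 bits
H(A|B) = -Σ P(A,B)·log₂ P(A|B), where P(A|B) = P(A,B) / P(B)
  (A=0,B=0): P(A|B) = (1/16)/(1/2) = 1/8;  -(1/16)·log₂(1/8) = 0.1875
  (A=0,B=1): P(A|B) = (3/8)/(1/2) = 3/4;  -(3/8)·log₂(3/4) = 0.1556
  (A=1,B=0): P(A|B) = (7/16)/(1/2) = 7/8;  -(7/16)·log₂(7/8) = 0.0843
  (A=1,B=1): P(A|B) = (1/8)/(1/2) = 1/4;  -(1/8)·log₂(1/4) = 0.2500
H(A|B) = 0.1875 + 0.1556 + 0.0843 + 0.2500
  = 0.6774 bits
H(B) + H(A|B) = 1.0000 + 0.6774 = 1.6774 bits

Direct computation of the joint entropy:
H(A,B) = -[(1/16)·log₂(1/16) + (3/8)·log₂(3/8) + (7/16)·log₂(7/16) + (1/8)·log₂(1/8)]
  = 0.2500 + 0.5306 + 0.5218 + 0.3750
  = 1.6774 bits

All three agree: H(A,B) = 1.6774 bits ✓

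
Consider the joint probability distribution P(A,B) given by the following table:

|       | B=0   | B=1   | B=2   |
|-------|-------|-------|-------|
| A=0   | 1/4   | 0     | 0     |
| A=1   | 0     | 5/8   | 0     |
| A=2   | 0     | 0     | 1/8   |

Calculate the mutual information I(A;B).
Marginal P(A) (row sums):
  P(A=0) = 1/4 + 0 + 0 = 1/4
  P(A=1) = 0 + 5/8 + 0 = 5/8
  P(A=2) = 0 + 0 + 1/8 = 1/8
Marginal P(B) (column sums):
  P(B=0) = 1/4 + 0 + 0 = 1/4
  P(B=1) = 0 + 5/8 + 0 = 5/8
  P(B=2) = 0 + 0 + 1/8 = 1/8

H(A) = -[(1/4)·log₂(1/4) + (5/8)·log₂(5/8) + (1/8)·log₂(1/8)]
  = 0.5000 + 0.4238 + 0.3750
  = 1.2988 bits
H(B) = -[(1/4)·log₂(1/4) + (5/8)·log₂(5/8) + (1/8)·log₂(1/8)]
  = 0.5000 + 0.4238 + 0.3750
  = 1.2988 bits
H(A,B) = -[(1/4)·log₂(1/4) + (5/8)·log₂(5/8) + (1/8)·log₂(1/8)]
  = 0.5000 + 0.4238 + 0.3750
  = 1.2988 bits

I(A;B) = H(A) + H(B) - H(A,B)
  = 1.2988 + 1.2988 - 1.2988
  = 1.2988 bits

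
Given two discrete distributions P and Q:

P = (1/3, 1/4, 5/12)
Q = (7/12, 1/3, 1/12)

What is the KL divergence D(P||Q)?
D(P||Q) = Σ P(i) log₂(P(i)/Q(i))
  i=0: (1/3) × log₂((1/3)/(7/12)) = (1/3) × log₂(4/7) = -0.2691
  i=1: (1/4) × log₂((1/4)/(1/3)) = (1/4) × log₂(3/4) = -0.1038
  i=2: (5/12) × log₂((5/12)/(1/12)) = (5/12) × log₂(5) = 0.9675
D(P||Q) = -0.2691 - 0.1038 + 0.9675
  = 0.5946 bits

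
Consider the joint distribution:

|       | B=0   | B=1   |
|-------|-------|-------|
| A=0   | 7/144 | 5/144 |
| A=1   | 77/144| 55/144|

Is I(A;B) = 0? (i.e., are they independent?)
Marginal P(A) (row sums):
  P(A=0) = 7/144 + 5/144 = 1/12
  P(A=1) = 77/144 + 55/144 = 11/12
Marginal P(B) (column sums):
  P(B=0) = 7/144 + 77/144 = 7/12
  P(B=1) = 5/144 + 55/144 = 5/12

A and B are independent iff P(A=i,B=j) = P(A=i)·P(B=j) for every cell.
  P(A=0)·P(B=0) = 1/12 × 7/12 = 7/144 = P(A=0,B=0) ✓
  P(A=0)·P(B=1) = 1/12 × 5/12 = 5/144 = P(A=0,B=1) ✓
  P(A=1)·P(B=0) = 11/12 × 7/12 = 77/144 = P(A=1,B=0) ✓
  P(A=1)·P(B=1) = 11/12 × 5/12 = 55/144 = P(A=1,B=1) ✓

Yes, A and B are independent: every cell factors, so I(A;B) = 0 bits.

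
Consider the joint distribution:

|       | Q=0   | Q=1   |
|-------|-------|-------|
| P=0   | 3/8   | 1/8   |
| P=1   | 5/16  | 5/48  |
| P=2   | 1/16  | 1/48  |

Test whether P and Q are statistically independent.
Marginal P(P) (row sums):
  P(P=0) = 3/8 + 1/8 = 1/2
  P(P=1) = 5/16 + 5/48 = 5/12
  P(P=2) = 1/16 + 1/48 = 1/12
Marginal P(Q) (column sums):
  P(Q=0) = 3/8 + 5/16 + 1/16 = 3/4
  P(Q=1) = 1/8 + 5/48 + 1/48 = 1/4

P and Q are independent iff P(P=i,Q=j) = P(P=i)·P(Q=j) for every cell.
  P(P=0)·P(Q=0) = 1/2 × 3/4 = 3/8 = P(P=0,Q=0) ✓
  P(P=0)·P(Q=1) = 1/2 × 1/4 = 1/8 = P(P=0,Q=1) ✓
  P(P=1)·P(Q=0) = 5/12 × 3/4 = 5/16 = P(P=1,Q=0) ✓
  P(P=1)·P(Q=1) = 5/12 × 1/4 = 5/48 = P(P=1,Q=1) ✓
  P(P=2)·P(Q=0) = 1/12 × 3/4 = 1/16 = P(P=2,Q=0) ✓
  P(P=2)·P(Q=1) = 1/12 × 1/4 = 1/48 = P(P=2,Q=1) ✓

Yes, P and Q are independent: every cell factors, so I(P;Q) = 0 bits.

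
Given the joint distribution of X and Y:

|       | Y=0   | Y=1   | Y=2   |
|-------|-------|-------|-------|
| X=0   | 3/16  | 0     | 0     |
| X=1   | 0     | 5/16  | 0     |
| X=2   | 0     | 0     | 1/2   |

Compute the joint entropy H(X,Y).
H(X,Y) = -Σ P(X,Y) log₂ P(X,Y), summed over the non-zero cells:
H(X,Y) = -[(3/16)·log₂(3/16) + (5/16)·log₂(5/16) + (1/2)·log₂(1/2)]
  = 0.4528 + 0.5244 + 0.5000
  = 1.4772 bits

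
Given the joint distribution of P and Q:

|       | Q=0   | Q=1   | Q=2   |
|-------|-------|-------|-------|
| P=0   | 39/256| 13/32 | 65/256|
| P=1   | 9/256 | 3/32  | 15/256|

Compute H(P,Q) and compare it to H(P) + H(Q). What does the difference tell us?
Marginal P(P) (row sums):
  P(P=0) = 39/256 + 13/32 + 65/256 = 13/16
  P(P=1) = 9/256 + 3/32 + 15/256 = 3/16
Marginal P(Q) (column sums):
  P(Q=0) = 39/256 + 9/256 = 3/16
  P(Q=1) = 13/32 + 3/32 = 1/2
  P(Q=2) = 65/256 + 15/256 = 5/16

H(P,Q) = -[(39/256)·log₂(39/256) + (13/32)·log₂(13/32) + (65/256)·log₂(65/256) + (9/256)·log₂(9/256) + (3/32)·log₂(3/32) + (15/256)·log₂(15/256)]
  = 0.4136 + 0.5279 + 0.5021 + 0.1698 + 0.3202 + 0.2398
  = 2.1734 bits
H(P) = -[(13/16)·log₂(13/16) + (3/16)·log₂(3/16)]
  = 0.2434 + 0.4528
  = 0.6962 bits
H(Q) = -[(3/16)·log₂(3/16) + (1/2)·log₂(1/2) + (5/16)·log₂(5/16)]
  = 0.4528 + 0.5000 + 0.5244
  = 1.4772 bits

H(P) + H(Q) = 0.6962 + 1.4772 = 2.1734 bits
Difference: H(P) + H(Q) - H(P,Q) = 2.1734 - 2.1734 = 0.0000 bits = I(P;Q)

The difference is the mutual information; it is 0 here, so P and Q are independent (the joint entropy equals the sum of the marginal entropies).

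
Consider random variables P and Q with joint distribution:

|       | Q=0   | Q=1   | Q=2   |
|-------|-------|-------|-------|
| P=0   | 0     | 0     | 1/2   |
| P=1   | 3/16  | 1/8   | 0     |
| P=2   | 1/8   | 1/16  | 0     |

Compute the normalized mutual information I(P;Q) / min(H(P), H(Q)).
Marginal P(P) (row sums):
  P(P=0) = 0 + 0 + 1/2 = 1/2
  P(P=1) = 3/16 + 1/8 + 0 = 5/16
  P(P=2) = 1/8 + 1/16 + 0 = 3/16
Marginal P(Q) (column sums):
  P(Q=0) = 0 + 3/16 + 1/8 = 5/16
  P(Q=1) = 0 + 1/8 + 1/16 = 3/16
  P(Q=2) = 1/2 + 0 + 0 = 1/2

H(P) = -[(1/2)·log₂(1/2) + (5/16)·log₂(5/16) + (3/16)·log₂(3/16)]
  = 0.5000 + 0.5244 + 0.4528
  = 1.4772 bits
H(Q) = -[(5/16)·log₂(5/16) + (3/16)·log₂(3/16) + (1/2)·log₂(1/2)]
  = 0.5244 + 0.4528 + 0.5000
  = 1.4772 bits
H(P,Q) = -[(1/2)·log₂(1/2) + (3/16)·log₂(3/16) + (1/8)·log₂(1/8) + (1/8)·log₂(1/8) + (1/16)·log₂(1/16)]
  = 0.5000 + 0.4528 + 0.3750 + 0.3750 + 0.2500
  = 1.9528 bits

I(P;Q) = H(P) + H(Q) - H(P,Q)
  = 1.4772 + 1.4772 - 1.9528
  = 1.0016 bits

min(H(P), H(Q)) = min(1.4772, 1.4772) = 1.4772 bits
Normalized MI = 1.0016 / 1.4772 = 0.6780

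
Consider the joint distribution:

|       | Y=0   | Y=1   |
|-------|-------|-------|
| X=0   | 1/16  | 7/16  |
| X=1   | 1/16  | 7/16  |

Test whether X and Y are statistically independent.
Marginal P(X) (row sums):
  P(X=0) = 1/16 + 7/16 = 1/2
  P(X=1) = 1/16 + 7/16 = 1/2
Marginal P(Y) (column sums):
  P(Y=0) = 1/16 + 1/16 = 1/8
  P(Y=1) = 7/16 + 7/16 = 7/8

X and Y are independent iff P(X=i,Y=j) = P(X=i)·P(Y=j) for every cell.
  P(X=0)·P(Y=0) = 1/2 × 1/8 = 1/16 = P(X=0,Y=0) ✓
  P(X=0)·P(Y=1) = 1/2 × 7/8 = 7/16 = P(X=0,Y=1) ✓
  P(X=1)·P(Y=0) = 1/2 × 1/8 = 1/16 = P(X=1,Y=0) ✓
  P(X=1)·P(Y=1) = 1/2 × 7/8 = 7/16 = P(X=1,Y=1) ✓

Yes, X and Y are independent: every cell factors, so I(X;Y) = 0 bits.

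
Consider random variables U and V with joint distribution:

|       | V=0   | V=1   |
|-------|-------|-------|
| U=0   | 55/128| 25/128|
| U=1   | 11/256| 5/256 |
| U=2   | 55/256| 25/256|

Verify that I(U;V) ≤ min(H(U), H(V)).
Marginal P(U) (row sums):
  P(U=0) = 55/128 + 25/128 = 5/8
  P(U=1) = 11/256 + 5/256 = 1/16
  P(U=2) = 55/256 + 25/256 = 5/16
Marginal P(V) (column sums):
  P(V=0) = 55/128 + 11/256 + 55/256 = 11/16
  P(V=1) = 25/128 + 5/256 + 25/256 = 5/16

H(U) = -[(5/8)·log₂(5/8) + (1/16)·log₂(1/16) + (5/16)·log₂(5/16)]
  = 0.4238 + 0.2500 + 0.5244
  = 1.1982 bits
H(V) = -[(11/16)·log₂(11/16) + (5/16)·log₂(5/16)]
  = 0.3716 + 0.5244
  = 0.8960 bits
H(U,V) = -[(55/128)·log₂(55/128) + (25/128)·log₂(25/128) + (11/256)·log₂(11/256) + (5/256)·log₂(5/256) + (55/256)·log₂(55/256) + (25/256)·log₂(25/256)]
  = 0.5236 + 0.4602 + 0.1951 + 0.1109 + 0.4767 + 0.3277
  = 2.0942 bits

I(U;V) = H(U) + H(V) - H(U,V)
  = 1.1982 + 0.8960 - 2.0942
  = 0.0000 bits

min(H(U), H(V)) = min(1.1982, 0.8960) = 0.8960 bits
Since 0.0000 ≤ 0.8960, the bound is satisfied ✓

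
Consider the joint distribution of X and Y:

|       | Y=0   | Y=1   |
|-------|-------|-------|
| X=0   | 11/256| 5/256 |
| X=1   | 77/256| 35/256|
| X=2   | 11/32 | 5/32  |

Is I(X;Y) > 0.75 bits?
Marginal P(X) (row sums):
  P(X=0) = 11/256 + 5/256 = 1/16
  P(X=1) = 77/256 + 35/256 = 7/16
  P(X=2) = 11/32 + 5/32 = 1/2
Marginal P(Y) (column sums):
  P(Y=0) = 11/256 + 77/256 + 11/32 = 11/16
  P(Y=1) = 5/256 + 35/256 + 5/32 = 5/16

H(X) = -[(1/16)·log₂(1/16) + (7/16)·log₂(7/16) + (1/2)·log₂(1/2)]
  = 0.2500 + 0.5218 + 0.5000
  = 1.2718 bits
H(Y) = -[(11/16)·log₂(11/16) + (5/16)·log₂(5/16)]
  = 0.3716 + 0.5244
  = 0.8960 bits
H(X,Y) = -[(11/256)·log₂(11/256) + (5/256)·log₂(5/256) + (77/256)·log₂(77/256) + (35/256)·log₂(35/256) + (11/32)·log₂(11/32) + (5/32)·log₂(5/32)]
  = 0.1951 + 0.1109 + 0.5213 + 0.3925 + 0.5296 + 0.4184
  = 2.1678 bits

I(X;Y) = H(X) + H(Y) - H(X,Y)
  = 1.2718 + 0.8960 - 2.1678
  = 0.0000 bits

No. I(X;Y) = 0.0000 bits, which is ≤ 0.75 bits.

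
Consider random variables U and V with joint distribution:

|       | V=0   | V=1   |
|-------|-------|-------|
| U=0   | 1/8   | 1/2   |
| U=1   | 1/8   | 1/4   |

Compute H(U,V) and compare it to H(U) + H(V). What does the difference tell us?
Marginal P(U) (row sums):
  P(U=0) = 1/8 + 1/2 = 5/8
  P(U=1) = 1/8 + 1/4 = 3/8
Marginal P(V) (column sums):
  P(V=0) = 1/8 + 1/8 = 1/4
  P(V=1) = 1/2 + 1/4 = 3/4

H(U,V) = -[(1/8)·log₂(1/8) + (1/2)·log₂(1/2) + (1/8)·log₂(1/8) + (1/4)·log₂(1/4)]
  = 0.3750 + 0.5000 + 0.3750 + 0.5000
  = 1.7500 bits
H(U) = -[(5/8)·log₂(5/8) + (3/8)·log₂(3/8)]
  = 0.4238 + 0.5306
  = 0.9544 bits
H(V) = -[(1/4)·log₂(1/4) + (3/4)·log₂(3/4)]
  = 0.5000 + 0.3113
  = 0.8113 bits

H(U) + H(V) = 0.9544 + 0.8113 = 1.7657 bits
Difference: H(U) + H(V) - H(U,V) = 1.7657 - 1.7500 = 0.0157 bits = I(U;V)

The difference is the mutual information; it is positive here, so U and V are dependent (knowing one reduces uncertainty about the other by 0.0157 bits).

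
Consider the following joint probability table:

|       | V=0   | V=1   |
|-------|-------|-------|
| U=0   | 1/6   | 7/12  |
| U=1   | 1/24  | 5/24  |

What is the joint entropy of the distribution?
H(U,V) = -Σ P(U,V) log₂ P(U,V), summed over the non-zero cells:
H(U,V) = -[(1/6)·log₂(1/6) + (7/12)·log₂(7/12) + (1/24)·log₂(1/24) + (5/24)·log₂(5/24)]
  = 0.4308 + 0.4536 + 0.1910 + 0.4715
  = 1.5469 bits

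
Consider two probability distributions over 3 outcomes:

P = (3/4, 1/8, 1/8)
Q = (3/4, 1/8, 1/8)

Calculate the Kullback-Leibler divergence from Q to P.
D(P||Q) = Σ P(i) log₂(P(i)/Q(i))
  i=0: (3/4) × log₂((3/4)/(3/4)) = (3/4) × log₂(1) = 0.0000
  i=1: (1/8) × log₂((1/8)/(1/8)) = (1/8) × log₂(1) = 0.0000
  i=2: (1/8) × log₂((1/8)/(1/8)) = (1/8) × log₂(1) = 0.0000
D(P||Q) = 0.0000 + 0.0000 + 0.0000
  = 0.0000 bits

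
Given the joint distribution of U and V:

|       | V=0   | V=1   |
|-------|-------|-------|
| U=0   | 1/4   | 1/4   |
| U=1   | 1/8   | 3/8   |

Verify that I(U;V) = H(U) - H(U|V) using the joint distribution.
Left side, from I(U;V) = H(U) + H(V) - H(U,V):
Marginal P(U) (row sums):
  P(U=0) = 1/4 + 1/4 = 1/2
  P(U=1) = 1/8 + 3/8 = 1/2
Marginal P(V) (column sums):
  P(V=0) = 1/4 + 1/8 = 3/8
  P(V=1) = 1/4 + 3/8 = 5/8

H(U) = -[(1/2)·log₂(1/2) + (1/2)·log₂(1/2)]
  = 0.5000 + 0.5000
  = 1.0000 bits
H(V) = -[(3/8)·log₂(3/8) + (5/8)·log₂(5/8)]
  = 0.5306 + 0.4238
  = 0.9544 bits
H(U,V) = -[(1/4)·log₂(1/4) + (1/4)·log₂(1/4) + (1/8)·log₂(1/8) + (3/8)·log₂(3/8)]
  = 0.5000 + 0.5000 + 0.3750 + 0.5306
  = 1.9056 bits

I(U;V) = H(U) + H(V) - H(U,V)
  = 1.0000 + 0.9544 - 1.9056
  = 0.0488 bits

Right side, with H(U|V) computed directly from the conditional probabilities:
H(U|V) = -Σ P(U,V)·log₂ P(U|V), where P(U|V) = P(U,V) / P(V)
  (U=0,V=0): P(U|V) = (1/4)/(3/8) = 2/3;  -(1/4)·log₂(2/3) = 0.1462
  (U=0,V=1): P(U|V) = (1/4)/(5/8) = 2/5;  -(1/4)·log₂(2/5) = 0.3305
  (U=1,V=0): P(U|V) = (1/8)/(3/8) = 1/3;  -(1/8)·log₂(1/3) = 0.1981
  (U=1,V=1): P(U|V) = (3/8)/(5/8) = 3/5;  -(3/8)·log₂(3/5) = 0.2764
H(U|V) = 0.1462 + 0.3305 + 0.1981 + 0.2764
  = 0.9512 bits
H(U) - H(U|V) = 1.0000 - 0.9512 = 0.0488 bits

Both sides equal 0.0488 bits, so I(U;V) = H(U) - H(U|V) ✓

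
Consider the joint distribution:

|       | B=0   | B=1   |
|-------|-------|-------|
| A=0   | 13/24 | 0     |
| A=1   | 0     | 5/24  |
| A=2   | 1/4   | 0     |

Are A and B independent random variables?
Marginal P(A) (row sums):
  P(A=0) = 13/24 + 0 = 13/24
  P(A=1) = 0 + 5/24 = 5/24
  P(A=2) = 1/4 + 0 = 1/4
Marginal P(B) (column sums):
  P(B=0) = 13/24 + 0 + 1/4 = 19/24
  P(B=1) = 0 + 5/24 + 0 = 5/24

A and B are independent iff P(A=i,B=j) = P(A=i)·P(B=j) for every cell.
  P(A=0)·P(B=0) = 13/24 × 19/24 = 247/576, but P(A=0,B=0) = 13/24 ✗

No, A and B are not independent. Quantitatively, I(A;B) > 0:

H(A) = -[(13/24)·log₂(13/24) + (5/24)·log₂(5/24) + (1/4)·log₂(1/4)]
  = 0.4791 + 0.4715 + 0.5000
  = 1.4506 bits
H(B) = -[(19/24)·log₂(19/24) + (5/24)·log₂(5/24)]
  = 0.2668 + 0.4715
  = 0.7383 bits
H(A,B) = -[(13/24)·log₂(13/24) + (5/24)·log₂(5/24) + (1/4)·log₂(1/4)]
  = 0.4791 + 0.4715 + 0.5000
  = 1.4506 bits
I(A;B) = H(A) + H(B) - H(A,B) = 1.4506 + 0.7383 - 1.4506 = 0.7383 bits > 0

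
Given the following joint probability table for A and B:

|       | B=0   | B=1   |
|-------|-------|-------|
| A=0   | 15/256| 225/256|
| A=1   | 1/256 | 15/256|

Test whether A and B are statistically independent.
Marginal P(A) (row sums):
  P(A=0) = 15/256 + 225/256 = 15/16
  P(A=1) = 1/256 + 15/256 = 1/16
Marginal P(B) (column sums):
  P(B=0) = 15/256 + 1/256 = 1/16
  P(B=1) = 225/256 + 15/256 = 15/16

A and B are independent iff P(A=i,B=j) = P(A=i)·P(B=j) for every cell.
  P(A=0)·P(B=0) = 15/16 × 1/16 = 15/256 = P(A=0,B=0) ✓
  P(A=0)·P(B=1) = 15/16 × 15/16 = 225/256 = P(A=0,B=1) ✓
  P(A=1)·P(B=0) = 1/16 × 1/16 = 1/256 = P(A=1,B=0) ✓
  P(A=1)·P(B=1) = 1/16 × 15/16 = 15/256 = P(A=1,B=1) ✓

Yes, A and B are independent: every cell factors, so I(A;B) = 0 bits.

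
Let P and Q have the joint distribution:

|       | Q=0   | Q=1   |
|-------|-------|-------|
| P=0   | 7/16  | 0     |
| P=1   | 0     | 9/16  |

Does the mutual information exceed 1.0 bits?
Marginal P(P) (row sums):
  P(P=0) = 7/16 + 0 = 7/16
  P(P=1) = 0 + 9/16 = 9/16
Marginal P(Q) (column sums):
  P(Q=0) = 7/16 + 0 = 7/16
  P(Q=1) = 0 + 9/16 = 9/16

H(P) = -[(7/16)·log₂(7/16) + (9/16)·log₂(9/16)]
  = 0.5218 + 0.4669
  = 0.9887 bits
H(Q) = -[(7/16)·log₂(7/16) + (9/16)·log₂(9/16)]
  = 0.5218 + 0.4669
  = 0.9887 bits
H(P,Q) = -[(7/16)·log₂(7/16) + (9/16)·log₂(9/16)]
  = 0.5218 + 0.4669
  = 0.9887 bits

I(P;Q) = H(P) + H(Q) - H(P,Q)
  = 0.9887 + 0.9887 - 0.9887
  = 0.9887 bits

No. I(P;Q) = 0.9887 bits, which is ≤ 1.0 bits.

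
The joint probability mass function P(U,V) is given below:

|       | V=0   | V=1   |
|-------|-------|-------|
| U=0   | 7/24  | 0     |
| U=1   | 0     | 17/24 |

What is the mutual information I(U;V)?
Marginal P(U) (row sums):
  P(U=0) = 7/24 + 0 = 7/24
  P(U=1) = 0 + 17/24 = 17/24
Marginal P(V) (column sums):
  P(V=0) = 7/24 + 0 = 7/24
  P(V=1) = 0 + 17/24 = 17/24

H(U) = -[(7/24)·log₂(7/24) + (17/24)·log₂(17/24)]
  = 0.5185 + 0.3524
  = 0.8709 bits
H(V) = -[(7/24)·log₂(7/24) + (17/24)·log₂(17/24)]
  = 0.5185 + 0.3524
  = 0.8709 bits
H(U,V) = -[(7/24)·log₂(7/24) + (17/24)·log₂(17/24)]
  = 0.5185 + 0.3524
  = 0.8709 bits

I(U;V) = H(U) + H(V) - H(U,V)
  = 0.8709 + 0.8709 - 0.8709
  = 0.8709 bits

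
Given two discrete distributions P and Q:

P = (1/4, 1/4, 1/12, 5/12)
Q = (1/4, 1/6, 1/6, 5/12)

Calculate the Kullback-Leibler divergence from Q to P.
D(P||Q) = Σ P(i) log₂(P(i)/Q(i))
  i=0: (1/4) × log₂((1/4)/(1/4)) = (1/4) × log₂(1) = 0.0000
  i=1: (1/4) × log₂((1/4)/(1/6)) = (1/4) × log₂(3/2) = 0.1462
  i=2: (1/12) × log₂((1/12)/(1/6)) = (1/12) × log₂(1/2) = -0.0833
  i=3: (5/12) × log₂((5/12)/(5/12)) = (5/12) × log₂(1) = 0.0000
D(P||Q) = 0.0000 + 0.1462 - 0.0833 + 0.0000
  = 0.0629 bits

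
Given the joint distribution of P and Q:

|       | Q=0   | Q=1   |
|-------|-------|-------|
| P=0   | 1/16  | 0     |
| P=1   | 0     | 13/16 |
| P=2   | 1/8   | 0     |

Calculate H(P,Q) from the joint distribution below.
H(P,Q) = -Σ P(P,Q) log₂ P(P,Q), summed over the non-zero cells:
H(P,Q) = -[(1/16)·log₂(1/16) + (13/16)·log₂(13/16) + (1/8)·log₂(1/8)]
  = 0.2500 + 0.2434 + 0.3750
  = 0.8684 bits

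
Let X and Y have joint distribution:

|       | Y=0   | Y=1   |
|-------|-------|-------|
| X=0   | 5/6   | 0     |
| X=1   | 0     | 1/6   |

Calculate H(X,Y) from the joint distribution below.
H(X,Y) = -Σ P(X,Y) log₂ P(X,Y), summed over the non-zero cells:
H(X,Y) = -[(5/6)·log₂(5/6) + (1/6)·log₂(1/6)]
  = 0.2192 + 0.4308
  = 0.6500 bits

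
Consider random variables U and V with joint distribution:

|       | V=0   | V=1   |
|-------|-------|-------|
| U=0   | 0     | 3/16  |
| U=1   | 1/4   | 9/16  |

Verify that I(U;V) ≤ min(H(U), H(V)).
Marginal P(U) (row sums):
  P(U=0) = 0 + 3/16 = 3/16
  P(U=1) = 1/4 + 9/16 = 13/16
Marginal P(V) (column sums):
  P(V=0) = 0 + 1/4 = 1/4
  P(V=1) = 3/16 + 9/16 = 3/4

H(U) = -[(3/16)·log₂(3/16) + (13/16)·log₂(13/16)]
  = 0.4528 + 0.2434
  = 0.6962 bits
H(V) = -[(1/4)·log₂(1/4) + (3/4)·log₂(3/4)]
  = 0.5000 + 0.3113
  = 0.8113 bits
H(U,V) = -[(3/16)·log₂(3/16) + (1/4)·log₂(1/4) + (9/16)·log₂(9/16)]
  = 0.4528 + 0.5000 + 0.4669
  = 1.4197 bits

I(U;V) = H(U) + H(V) - H(U,V)
  = 0.6962 + 0.8113 - 1.4197
  = 0.0878 bits

min(H(U), H(V)) = min(0.6962, 0.8113) = 0.6962 bits
Since 0.0878 ≤ 0.6962, the bound is satisfied ✓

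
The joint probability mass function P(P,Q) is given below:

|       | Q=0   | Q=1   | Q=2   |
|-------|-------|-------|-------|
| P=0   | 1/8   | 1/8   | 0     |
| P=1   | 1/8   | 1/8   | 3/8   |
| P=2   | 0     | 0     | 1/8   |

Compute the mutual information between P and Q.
Marginal P(P) (row sums):
  P(P=0) = 1/8 + 1/8 + 0 = 1/4
  P(P=1) = 1/8 + 1/8 + 3/8 = 5/8
  P(P=2) = 0 + 0 + 1/8 = 1/8
Marginal P(Q) (column sums):
  P(Q=0) = 1/8 + 1/8 + 0 = 1/4
  P(Q=1) = 1/8 + 1/8 + 0 = 1/4
  P(Q=2) = 0 + 3/8 + 1/8 = 1/2

H(P) = -[(1/4)·log₂(1/4) + (5/8)·log₂(5/8) + (1/8)·log₂(1/8)]
  = 0.5000 + 0.4238 + 0.3750
  = 1.2988 bits
H(Q) = -[(1/4)·log₂(1/4) + (1/4)·log₂(1/4) + (1/2)·log₂(1/2)]
  = 0.5000 + 0.5000 + 0.5000
  = 1.5000 bits
H(P,Q) = -[(1/8)·log₂(1/8) + (1/8)·log₂(1/8) + (1/8)·log₂(1/8) + (1/8)·log₂(1/8) + (3/8)·log₂(3/8) + (1/8)·log₂(1/8)]
  = 0.3750 + 0.3750 + 0.3750 + 0.3750 + 0.5306 + 0.3750
  = 2.4056 bits

I(P;Q) = H(P) + H(Q) - H(P,Q)
  = 1.2988 + 1.5000 - 2.4056
  = 0.3932 bits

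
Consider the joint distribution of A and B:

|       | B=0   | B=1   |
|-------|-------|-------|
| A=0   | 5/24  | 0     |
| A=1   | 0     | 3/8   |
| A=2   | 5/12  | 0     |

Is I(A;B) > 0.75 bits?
Marginal P(A) (row sums):
  P(A=0) = 5/24 + 0 = 5/24
  P(A=1) = 0 + 3/8 = 3/8
  P(A=2) = 5/12 + 0 = 5/12
Marginal P(B) (column sums):
  P(B=0) = 5/24 + 0 + 5/12 = 5/8
  P(B=1) = 0 + 3/8 + 0 = 3/8

H(A) = -[(5/24)·log₂(5/24) + (3/8)·log₂(3/8) + (5/12)·log₂(5/12)]
  = 0.4715 + 0.5306 + 0.5263
  = 1.5284 bits
H(B) = -[(5/8)·log₂(5/8) + (3/8)·log₂(3/8)]
  = 0.4238 + 0.5306
  = 0.9544 bits
H(A,B) = -[(5/24)·log₂(5/24) + (3/8)·log₂(3/8) + (5/12)·log₂(5/12)]
  = 0.4715 + 0.5306 + 0.5263
  = 1.5284 bits

I(A;B) = H(A) + H(B) - H(A,B)
  = 1.5284 + 0.9544 - 1.5284
  = 0.9544 bits

Yes. I(A;B) = 0.9544 bits, which is > 0.75 bits.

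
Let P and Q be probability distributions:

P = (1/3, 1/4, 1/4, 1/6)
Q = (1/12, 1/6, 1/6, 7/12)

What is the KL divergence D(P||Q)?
D(P||Q) = Σ P(i) log₂(P(i)/Q(i))
  i=0: (1/3) × log₂((1/3)/(1/12)) = (1/3) × log₂(4) = 0.6667
  i=1: (1/4) × log₂((1/4)/(1/6)) = (1/4) × log₂(3/2) = 0.1462
  i=2: (1/4) × log₂((1/4)/(1/6)) = (1/4) × log₂(3/2) = 0.1462
  i=3: (1/6) × log₂((1/6)/(7/12)) = (1/6) × log₂(2/7) = -0.3012
D(P||Q) = 0.6667 + 0.1462 + 0.1462 - 0.3012
  = 0.6579 bits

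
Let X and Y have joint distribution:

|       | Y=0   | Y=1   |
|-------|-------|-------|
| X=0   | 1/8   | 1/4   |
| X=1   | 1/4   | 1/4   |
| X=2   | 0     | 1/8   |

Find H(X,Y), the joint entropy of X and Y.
H(X,Y) = -Σ P(X,Y) log₂ P(X,Y), summed over the non-zero cells:
H(X,Y) = -[(1/8)·log₂(1/8) + (1/4)·log₂(1/4) + (1/4)·log₂(1/4) + (1/4)·log₂(1/4) + (1/8)·log₂(1/8)]
  = 0.3750 + 0.5000 + 0.5000 + 0.5000 + 0.3750
  = 2.2500 bits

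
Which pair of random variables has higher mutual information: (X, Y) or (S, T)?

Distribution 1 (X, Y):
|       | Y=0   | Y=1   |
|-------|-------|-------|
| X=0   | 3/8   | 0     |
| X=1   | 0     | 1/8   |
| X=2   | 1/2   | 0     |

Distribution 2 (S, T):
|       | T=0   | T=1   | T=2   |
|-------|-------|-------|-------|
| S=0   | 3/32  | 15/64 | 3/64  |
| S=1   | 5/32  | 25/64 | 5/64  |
Distribution 1 (X, Y):
Marginal P(X) (row sums):
  P(X=0) = 3/8 + 0 = 3/8
  P(X=1) = 0 + 1/8 = 1/8
  P(X=2) = 1/2 + 0 = 1/2
Marginal P(Y) (column sums):
  P(Y=0) = 3/8 + 0 + 1/2 = 7/8
  P(Y=1) = 0 + 1/8 + 0 = 1/8

H(X) = -[(3/8)·log₂(3/8) + (1/8)·log₂(1/8) + (1/2)·log₂(1/2)]
  = 0.5306 + 0.3750 + 0.5000
  = 1.4056 bits
H(Y) = -[(7/8)·log₂(7/8) + (1/8)·log₂(1/8)]
  = 0.1686 + 0.3750
  = 0.5436 bits
H(X,Y) = -[(3/8)·log₂(3/8) + (1/8)·log₂(1/8) + (1/2)·log₂(1/2)]
  = 0.5306 + 0.3750 + 0.5000
  = 1.4056 bits

I(X;Y) = H(X) + H(Y) - H(X,Y)
  = 1.4056 + 0.5436 - 1.4056
  = 0.5436 bits

Distribution 2 (S, T):
Marginal P(S) (row sums):
  P(S=0) = 3/32 + 15/64 + 3/64 = 3/8
  P(S=1) = 5/32 + 25/64 + 5/64 = 5/8
Marginal P(T) (column sums):
  P(T=0) = 3/32 + 5/32 = 1/4
  P(T=1) = 15/64 + 25/64 = 5/8
  P(T=2) = 3/64 + 5/64 = 1/8

H(S) = -[(3/8)·log₂(3/8) + (5/8)·log₂(5/8)]
  = 0.5306 + 0.4238
  = 0.9544 bits
H(T) = -[(1/4)·log₂(1/4) + (5/8)·log₂(5/8) + (1/8)·log₂(1/8)]
  = 0.5000 + 0.4238 + 0.3750
  = 1.2988 bits
H(S,T) = -[(3/32)·log₂(3/32) + (15/64)·log₂(15/64) + (3/64)·log₂(3/64) + (5/32)·log₂(5/32) + (25/64)·log₂(25/64) + (5/64)·log₂(5/64)]
  = 0.3202 + 0.4906 + 0.2070 + 0.4184 + 0.5297 + 0.2873
  = 2.2532 bits

I(S;T) = H(S) + H(T) - H(S,T)
  = 0.9544 + 1.2988 - 2.2532
  = 0.0000 bits

I(X;Y) = 0.5436 bits > I(S;T) = 0.0000 bits, so (X, Y) has the higher mutual information (stronger dependence).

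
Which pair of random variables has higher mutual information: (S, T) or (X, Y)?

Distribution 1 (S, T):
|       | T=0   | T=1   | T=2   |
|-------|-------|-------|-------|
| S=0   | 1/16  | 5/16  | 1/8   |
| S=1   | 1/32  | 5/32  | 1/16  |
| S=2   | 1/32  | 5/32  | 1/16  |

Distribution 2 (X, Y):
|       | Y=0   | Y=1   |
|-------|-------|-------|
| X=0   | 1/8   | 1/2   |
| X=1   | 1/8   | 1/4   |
Distribution 1 (S, T):
Marginal P(S) (row sums):
  P(S=0) = 1/16 + 5/16 + 1/8 = 1/2
  P(S=1) = 1/32 + 5/32 + 1/16 = 1/4
  P(S=2) = 1/32 + 5/32 + 1/16 = 1/4
Marginal P(T) (column sums):
  P(T=0) = 1/16 + 1/32 + 1/32 = 1/8
  P(T=1) = 5/16 + 5/32 + 5/32 = 5/8
  P(T=2) = 1/8 + 1/16 + 1/16 = 1/4

H(S) = -[(1/2)·log₂(1/2) + (1/4)·log₂(1/4) + (1/4)·log₂(1/4)]
  = 0.5000 + 0.5000 + 0.5000
  = 1.5000 bits
H(T) = -[(1/8)·log₂(1/8) + (5/8)·log₂(5/8) + (1/4)·log₂(1/4)]
  = 0.3750 + 0.4238 + 0.5000
  = 1.2988 bits
H(S,T) = -[(1/16)·log₂(1/16) + (5/16)·log₂(5/16) + (1/8)·log₂(1/8) + (1/32)·log₂(1/32) + (5/32)·log₂(5/32) + (1/16)·log₂(1/16) + (1/32)·log₂(1/32) + (5/32)·log₂(5/32) + (1/16)·log₂(1/16)]
  = 0.2500 + 0.5244 + 0.3750 + 0.1563 + 0.4184 + 0.2500 + 0.1563 + 0.4184 + 0.2500
  = 2.7988 bits

I(S;T) = H(S) + H(T) - H(S,T)
  = 1.5000 + 1.2988 - 2.7988
  = 0.0000 bits

Distribution 2 (X, Y):
Marginal P(X) (row sums):
  P(X=0) = 1/8 + 1/2 = 5/8
  P(X=1) = 1/8 + 1/4 = 3/8
Marginal P(Y) (column sums):
  P(Y=0) = 1/8 + 1/8 = 1/4
  P(Y=1) = 1/2 + 1/4 = 3/4

H(X) = -[(5/8)·log₂(5/8) + (3/8)·log₂(3/8)]
  = 0.4238 + 0.5306
  = 0.9544 bits
H(Y) = -[(1/4)·log₂(1/4) + (3/4)·log₂(3/4)]
  = 0.5000 + 0.3113
  = 0.8113 bits
H(X,Y) = -[(1/8)·log₂(1/8) + (1/2)·log₂(1/2) + (1/8)·log₂(1/8) + (1/4)·log₂(1/4)]
  = 0.3750 + 0.5000 + 0.3750 + 0.5000
  = 1.7500 bits

I(X;Y) = H(X) + H(Y) - H(X,Y)
  = 0.9544 + 0.8113 - 1.7500
  = 0.0157 bits

I(X;Y) = 0.0157 bits > I(S;T) = 0.0000 bits, so (X, Y) has the higher mutual information (stronger dependence).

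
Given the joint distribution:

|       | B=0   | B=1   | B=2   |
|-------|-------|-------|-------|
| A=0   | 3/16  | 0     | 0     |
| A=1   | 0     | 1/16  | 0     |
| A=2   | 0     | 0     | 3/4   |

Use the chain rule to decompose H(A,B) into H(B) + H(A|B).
By the chain rule: H(A,B) = H(B) + H(A|B)

Marginal P(B) (column sums):
  P(B=0) = 3/16 + 0 + 0 = 3/16
  P(B=1) = 0 + 1/16 + 0 = 1/16
  P(B=2) = 0 + 0 + 3/4 = 3/4
H(B) = -[(3/16)·log₂(3/16) + (1/16)·log₂(1/16) + (3/4)·log₂(3/4)]
  = 0.4528 + 0.2500 + 0.3113
  = 1.0141 bits
H(A|B) = -Σ P(A,B)·log₂ P(A|B), where P(A|B) = P(A,B) / P(B)
  (cells with P(A,B) = 0 contribute 0)
  (A=0,B=0): P(A|B) = (3/16)/(3/16) = 1;  -(3/16)·log₂(1) = 0.0000
  (A=1,B=1): P(A|B) = (1/16)/(1/16) = 1;  -(1/16)·log₂(1) = 0.0000
  (A=2,B=2): P(A|B) = (3/4)/(3/4) = 1;  -(3/4)·log₂(1) = 0.0000
H(A|B) = 0.0000 + 0.0000 + 0.0000
  = 0.0000 bits

H(A,B) = H(B) + H(A|B) = 1.0141 + 0.0000 = 1.0141 bits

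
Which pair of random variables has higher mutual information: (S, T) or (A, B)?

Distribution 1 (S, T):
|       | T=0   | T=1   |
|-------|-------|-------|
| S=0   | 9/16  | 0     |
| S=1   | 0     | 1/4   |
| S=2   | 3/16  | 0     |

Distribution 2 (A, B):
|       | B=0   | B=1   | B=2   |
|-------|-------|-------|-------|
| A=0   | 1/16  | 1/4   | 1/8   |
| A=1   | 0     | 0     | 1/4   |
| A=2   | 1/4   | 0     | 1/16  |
Distribution 1 (S, T):
Marginal P(S) (row sums):
  P(S=0) = 9/16 + 0 = 9/16
  P(S=1) = 0 + 1/4 = 1/4
  P(S=2) = 3/16 + 0 = 3/16
Marginal P(T) (column sums):
  P(T=0) = 9/16 + 0 + 3/16 = 3/4
  P(T=1) = 0 + 1/4 + 0 = 1/4

H(S) = -[(9/16)·log₂(9/16) + (1/4)·log₂(1/4) + (3/16)·log₂(3/16)]
  = 0.4669 + 0.5000 + 0.4528
  = 1.4197 bits
H(T) = -[(3/4)·log₂(3/4) + (1/4)·log₂(1/4)]
  = 0.3113 + 0.5000
  = 0.8113 bits
H(S,T) = -[(9/16)·log₂(9/16) + (1/4)·log₂(1/4) + (3/16)·log₂(3/16)]
  = 0.4669 + 0.5000 + 0.4528
  = 1.4197 bits

I(S;T) = H(S) + H(T) - H(S,T)
  = 1.4197 + 0.8113 - 1.4197
  = 0.8113 bits

Distribution 2 (A, B):
Marginal P(A) (row sums):
  P(A=0) = 1/16 + 1/4 + 1/8 = 7/16
  P(A=1) = 0 + 0 + 1/4 = 1/4
  P(A=2) = 1/4 + 0 + 1/16 = 5/16
Marginal P(B) (column sums):
  P(B=0) = 1/16 + 0 + 1/4 = 5/16
  P(B=1) = 1/4 + 0 + 0 = 1/4
  P(B=2) = 1/8 + 1/4 + 1/16 = 7/16

H(A) = -[(7/16)·log₂(7/16) + (1/4)·log₂(1/4) + (5/16)·log₂(5/16)]
  = 0.5218 + 0.5000 + 0.5244
  = 1.5462 bits
H(B) = -[(5/16)·log₂(5/16) + (1/4)·log₂(1/4) + (7/16)·log₂(7/16)]
  = 0.5244 + 0.5000 + 0.5218
  = 1.5462 bits
H(A,B) = -[(1/16)·log₂(1/16) + (1/4)·log₂(1/4) + (1/8)·log₂(1/8) + (1/4)·log₂(1/4) + (1/4)·log₂(1/4) + (1/16)·log₂(1/16)]
  = 0.2500 + 0.5000 + 0.3750 + 0.5000 + 0.5000 + 0.2500
  = 2.3750 bits

I(A;B) = H(A) + H(B) - H(A,B)
  = 1.5462 + 1.5462 - 2.3750
  = 0.7174 bits

I(S;T) = 0.8113 bits > I(A;B) = 0.7174 bits, so (S, T) has the higher mutual information (stronger dependence).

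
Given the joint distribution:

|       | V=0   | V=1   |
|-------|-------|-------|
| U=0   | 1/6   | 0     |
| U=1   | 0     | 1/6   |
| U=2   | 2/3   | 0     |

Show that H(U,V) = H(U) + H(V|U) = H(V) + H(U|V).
Marginal P(U) (row sums):
  P(U=0) = 1/6 + 0 = 1/6
  P(U=1) = 0 + 1/6 = 1/6
  P(U=2) = 2/3 + 0 = 2/3
Marginal P(V) (column sums):
  P(V=0) = 1/6 + 0 + 2/3 = 5/6
  P(V=1) = 0 + 1/6 + 0 = 1/6

Decomposition 1: H(U) + H(V|U)
H(U) = -[(1/6)·log₂(1/6) + (1/6)·log₂(1/6) + (2/3)·log₂(2/3)]
  = 0.4308 + 0.4308 + 0.3900
  = 1.2516 bits
H(V|U) = -Σ P(U,V)·log₂ P(V|U), where P(V|U) = P(U,V) / P(U)
  (cells with P(U,V) = 0 contribute 0)
  (U=0,V=0): P(V|U) = (1/6)/(1/6) = 1;  -(1/6)·log₂(1) = 0.0000
  (U=1,V=1): P(V|U) = (1/6)/(1/6) = 1;  -(1/6)·log₂(1) = 0.0000
  (U=2,V=0): P(V|U) = (2/3)/(2/3) = 1;  -(2/3)·log₂(1) = 0.0000
H(V|U) = 0.0000 + 0.0000 + 0.0000
  = 0.0000 bits
H(U) + H(V|U) = 1.2516 + 0.0000 = 1.2516 bits

Decomposition 2: H(V) + H(U|V)
H(V) = -[(5/6)·log₂(5/6) + (1/6)·log₂(1/6)]
  = 0.2192 + 0.4308
  = 0.6500 bits
H(U|V) = -Σ P(U,V)·log₂ P(U|V), where P(U|V) = P(U,V) / P(V)
  (cells with P(U,V) = 0 contribute 0)
  (U=0,V=0): P(U|V) = (1/6)/(5/6) = 1/5;  -(1/6)·log₂(1/5) = 0.3870
  (U=1,V=1): P(U|V) = (1/6)/(1/6) = 1;  -(1/6)·log₂(1) = 0.0000
  (U=2,V=0): P(U|V) = (2/3)/(5/6) = 4/5;  -(2/3)·log₂(4/5) = 0.2146
H(U|V) = 0.3870 + 0.0000 + 0.2146
  = 0.6016 bits
H(V) + H(U|V) = 0.6500 + 0.6016 = 1.2516 bits

Direct computation of the joint entropy:
H(U,V) = -[(1/6)·log₂(1/6) + (1/6)·log₂(1/6) + (2/3)·log₂(2/3)]
  = 0.4308 + 0.4308 + 0.3900
  = 1.2516 bits

All three agree: H(U,V) = 1.2516 bits ✓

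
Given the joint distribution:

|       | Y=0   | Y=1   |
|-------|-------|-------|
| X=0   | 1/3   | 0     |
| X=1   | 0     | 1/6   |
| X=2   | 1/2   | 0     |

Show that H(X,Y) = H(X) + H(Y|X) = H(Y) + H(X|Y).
Marginal P(X) (row sums):
  P(X=0) = 1/3 + 0 = 1/3
  P(X=1) = 0 + 1/6 = 1/6
  P(X=2) = 1/2 + 0 = 1/2
Marginal P(Y) (column sums):
  P(Y=0) = 1/3 + 0 + 1/2 = 5/6
  P(Y=1) = 0 + 1/6 + 0 = 1/6

Decomposition 1: H(X) + H(Y|X)
H(X) = -[(1/3)·log₂(1/3) + (1/6)·log₂(1/6) + (1/2)·log₂(1/2)]
  = 0.5283 + 0.4308 + 0.5000
  = 1.4591 bits
H(Y|X) = -Σ P(X,Y)·log₂ P(Y|X), where P(Y|X) = P(X,Y) / P(X)
  (cells with P(X,Y) = 0 contribute 0)
  (X=0,Y=0): P(Y|X) = (1/3)/(1/3) = 1;  -(1/3)·log₂(1) = 0.0000
  (X=1,Y=1): P(Y|X) = (1/6)/(1/6) = 1;  -(1/6)·log₂(1) = 0.0000
  (X=2,Y=0): P(Y|X) = (1/2)/(1/2) = 1;  -(1/2)·log₂(1) = 0.0000
H(Y|X) = 0.0000 + 0.0000 + 0.0000
  = 0.0000 bits
H(X) + H(Y|X) = 1.4591 + 0.0000 = 1.4591 bits

Decomposition 2: H(Y) + H(X|Y)
H(Y) = -[(5/6)·log₂(5/6) + (1/6)·log₂(1/6)]
  = 0.2192 + 0.4308
  = 0.6500 bits
H(X|Y) = -Σ P(X,Y)·log₂ P(X|Y), where P(X|Y) = P(X,Y) / P(Y)
  (cells with P(X,Y) = 0 contribute 0)
  (X=0,Y=0): P(X|Y) = (1/3)/(5/6) = 2/5;  -(1/3)·log₂(2/5) = 0.4406
  (X=1,Y=1): P(X|Y) = (1/6)/(1/6) = 1;  -(1/6)·log₂(1) = 0.0000
  (X=2,Y=0): P(X|Y) = (1/2)/(5/6) = 3/5;  -(1/2)·log₂(3/5) = 0.3685
H(X|Y) = 0.4406 + 0.0000 + 0.3685
  = 0.8091 bits
H(Y) + H(X|Y) = 0.6500 + 0.8091 = 1.4591 bits

Direct computation of the joint entropy:
H(X,Y) = -[(1/3)·log₂(1/3) + (1/6)·log₂(1/6) + (1/2)·log₂(1/2)]
  = 0.5283 + 0.4308 + 0.5000
  = 1.4591 bits

All three agree: H(X,Y) = 1.4591 bits ✓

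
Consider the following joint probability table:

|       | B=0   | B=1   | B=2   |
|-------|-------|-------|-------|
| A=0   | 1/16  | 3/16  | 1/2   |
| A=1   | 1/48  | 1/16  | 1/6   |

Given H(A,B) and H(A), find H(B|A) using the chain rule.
From the chain rule: H(A,B) = H(A) + H(B|A)
Therefore: H(B|A) = H(A,B) - H(A)

H(A,B) = -[(1/16)·log₂(1/16) + (3/16)·log₂(3/16) + (1/2)·log₂(1/2) + (1/48)·log₂(1/48) + (1/16)·log₂(1/16) + (1/6)·log₂(1/6)]
  = 0.2500 + 0.4528 + 0.5000 + 0.1164 + 0.2500 + 0.4308
  = 2.0000 bits
Marginal P(A) (row sums):
  P(A=0) = 1/16 + 3/16 + 1/2 = 3/4
  P(A=1) = 1/48 + 1/16 + 1/6 = 1/4
H(A) = -[(3/4)·log₂(3/4) + (1/4)·log₂(1/4)]
  = 0.3113 + 0.5000
  = 0.8113 bits

H(B|A) = 2.0000 - 0.8113 = 1.1887 bits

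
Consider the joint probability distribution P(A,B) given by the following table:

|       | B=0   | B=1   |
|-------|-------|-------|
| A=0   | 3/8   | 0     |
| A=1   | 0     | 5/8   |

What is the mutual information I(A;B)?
Marginal P(A) (row sums):
  P(A=0) = 3/8 + 0 = 3/8
  P(A=1) = 0 + 5/8 = 5/8
Marginal P(B) (column sums):
  P(B=0) = 3/8 + 0 = 3/8
  P(B=1) = 0 + 5/8 = 5/8

H(A) = -[(3/8)·log₂(3/8) + (5/8)·log₂(5/8)]
  = 0.5306 + 0.4238
  = 0.9544 bits
H(B) = -[(3/8)·log₂(3/8) + (5/8)·log₂(5/8)]
  = 0.5306 + 0.4238
  = 0.9544 bits
H(A,B) = -[(3/8)·log₂(3/8) + (5/8)·log₂(5/8)]
  = 0.5306 + 0.4238
  = 0.9544 bits

I(A;B) = H(A) + H(B) - H(A,B)
  = 0.9544 + 0.9544 - 0.9544
  = 0.9544 bits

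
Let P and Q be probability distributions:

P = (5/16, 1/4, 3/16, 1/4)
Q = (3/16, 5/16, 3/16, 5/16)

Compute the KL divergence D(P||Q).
D(P||Q) = Σ P(i) log₂(P(i)/Q(i))
  i=0: (5/16) × log₂((5/16)/(3/16)) = (5/16) × log₂(5/3) = 0.2303
  i=1: (1/4) × log₂((1/4)/(5/16)) = (1/4) × log₂(4/5) = -0.0805
  i=2: (3/16) × log₂((3/16)/(3/16)) = (3/16) × log₂(1) = 0.0000
  i=3: (1/4) × log₂((1/4)/(5/16)) = (1/4) × log₂(4/5) = -0.0805
D(P||Q) = 0.2303 - 0.0805 + 0.0000 - 0.0805
  = 0.0693 bits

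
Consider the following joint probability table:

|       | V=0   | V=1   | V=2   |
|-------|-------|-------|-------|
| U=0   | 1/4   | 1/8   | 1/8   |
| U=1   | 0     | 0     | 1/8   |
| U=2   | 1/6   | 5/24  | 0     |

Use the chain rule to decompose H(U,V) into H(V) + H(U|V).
By the chain rule: H(U,V) = H(V) + H(U|V)

Marginal P(V) (column sums):
  P(V=0) = 1/4 + 0 + 1/6 = 5/12
  P(V=1) = 1/8 + 0 + 5/24 = 1/3
  P(V=2) = 1/8 + 1/8 + 0 = 1/4
H(V) = -[(5/12)·log₂(5/12) + (1/3)·log₂(1/3) + (1/4)·log₂(1/4)]
  = 0.5263 + 0.5283 + 0.5000
  = 1.5546 bits
H(U|V) = -Σ P(U,V)·log₂ P(U|V), where P(U|V) = P(U,V) / P(V)
  (cells with P(U,V) = 0 contribute 0)
  (U=0,V=0): P(U|V) = (1/4)/(5/12) = 3/5;  -(1/4)·log₂(3/5) = 0.1842
  (U=0,V=1): P(U|V) = (1/8)/(1/3) = 3/8;  -(1/8)·log₂(3/8) = 0.1769
  (U=0,V=2): P(U|V) = (1/8)/(1/4) = 1/2;  -(1/8)·log₂(1/2) = 0.1250
  (U=1,V=2): P(U|V) = (1/8)/(1/4) = 1/2;  -(1/8)·log₂(1/2) = 0.1250
  (U=2,V=0): P(U|V) = (1/6)/(5/12) = 2/5;  -(1/6)·log₂(2/5) = 0.2203
  (U=2,V=1): P(U|V) = (5/24)/(1/3) = 5/8;  -(5/24)·log₂(5/8) = 0.1413
H(U|V) = 0.1842 + 0.1769 + 0.1250 + 0.1250 + 0.2203 + 0.1413
  = 0.9727 bits

H(U,V) = H(V) + H(U|V) = 1.5546 + 0.9727 = 2.5273 bits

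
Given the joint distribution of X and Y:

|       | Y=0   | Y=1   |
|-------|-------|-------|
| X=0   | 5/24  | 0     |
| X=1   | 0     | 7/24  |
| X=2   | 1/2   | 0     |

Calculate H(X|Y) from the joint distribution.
Marginal P(Y) (column sums):
  P(Y=0) = 5/24 + 0 + 1/2 = 17/24
  P(Y=1) = 0 + 7/24 + 0 = 7/24

H(X|Y) = -Σ P(X,Y)·log₂ P(X|Y), where P(X|Y) = P(X,Y) / P(Y)
  (cells with P(X,Y) = 0 contribute 0)
  (X=0,Y=0): P(X|Y) = (5/24)/(17/24) = 5/17;  -(5/24)·log₂(5/17) = 0.3678
  (X=1,Y=1): P(X|Y) = (7/24)/(7/24) = 1;  -(7/24)·log₂(1) = 0.0000
  (X=2,Y=0): P(X|Y) = (1/2)/(17/24) = 12/17;  -(1/2)·log₂(12/17) = 0.2513
H(X|Y) = 0.3678 + 0.0000 + 0.2513
  = 0.6191 bits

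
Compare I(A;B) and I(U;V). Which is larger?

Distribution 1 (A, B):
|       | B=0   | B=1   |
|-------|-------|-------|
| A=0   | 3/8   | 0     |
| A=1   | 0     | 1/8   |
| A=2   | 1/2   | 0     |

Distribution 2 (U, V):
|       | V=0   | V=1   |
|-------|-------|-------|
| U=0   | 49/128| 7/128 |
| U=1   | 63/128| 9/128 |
Distribution 1 (A, B):
Marginal P(A) (row sums):
  P(A=0) = 3/8 + 0 = 3/8
  P(A=1) = 0 + 1/8 = 1/8
  P(A=2) = 1/2 + 0 = 1/2
Marginal P(B) (column sums):
  P(B=0) = 3/8 + 0 + 1/2 = 7/8
  P(B=1) = 0 + 1/8 + 0 = 1/8

H(A) = -[(3/8)·log₂(3/8) + (1/8)·log₂(1/8) + (1/2)·log₂(1/2)]
  = 0.5306 + 0.3750 + 0.5000
  = 1.4056 bits
H(B) = -[(7/8)·log₂(7/8) + (1/8)·log₂(1/8)]
  = 0.1686 + 0.3750
  = 0.5436 bits
H(A,B) = -[(3/8)·log₂(3/8) + (1/8)·log₂(1/8) + (1/2)·log₂(1/2)]
  = 0.5306 + 0.3750 + 0.5000
  = 1.4056 bits

I(A;B) = H(A) + H(B) - H(A,B)
  = 1.4056 + 0.5436 - 1.4056
  = 0.5436 bits

Distribution 2 (U, V):
Marginal P(U) (row sums):
  P(U=0) = 49/128 + 7/128 = 7/16
  P(U=1) = 63/128 + 9/128 = 9/16
Marginal P(V) (column sums):
  P(V=0) = 49/128 + 63/128 = 7/8
  P(V=1) = 7/128 + 9/128 = 1/8

H(U) = -[(7/16)·log₂(7/16) + (9/16)·log₂(9/16)]
  = 0.5218 + 0.4669
  = 0.9887 bits
H(V) = -[(7/8)·log₂(7/8) + (1/8)·log₂(1/8)]
  = 0.1686 + 0.3750
  = 0.5436 bits
H(U,V) = -[(49/128)·log₂(49/128) + (7/128)·log₂(7/128) + (63/128)·log₂(63/128) + (9/128)·log₂(9/128)]
  = 0.5303 + 0.2293 + 0.5034 + 0.2693
  = 1.5323 bits

I(U;V) = H(U) + H(V) - H(U,V)
  = 0.9887 + 0.5436 - 1.5323
  = 0.0000 bits

I(A;B) = 0.5436 bits > I(U;V) = 0.0000 bits, so (A, B) has the higher mutual information (stronger dependence).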